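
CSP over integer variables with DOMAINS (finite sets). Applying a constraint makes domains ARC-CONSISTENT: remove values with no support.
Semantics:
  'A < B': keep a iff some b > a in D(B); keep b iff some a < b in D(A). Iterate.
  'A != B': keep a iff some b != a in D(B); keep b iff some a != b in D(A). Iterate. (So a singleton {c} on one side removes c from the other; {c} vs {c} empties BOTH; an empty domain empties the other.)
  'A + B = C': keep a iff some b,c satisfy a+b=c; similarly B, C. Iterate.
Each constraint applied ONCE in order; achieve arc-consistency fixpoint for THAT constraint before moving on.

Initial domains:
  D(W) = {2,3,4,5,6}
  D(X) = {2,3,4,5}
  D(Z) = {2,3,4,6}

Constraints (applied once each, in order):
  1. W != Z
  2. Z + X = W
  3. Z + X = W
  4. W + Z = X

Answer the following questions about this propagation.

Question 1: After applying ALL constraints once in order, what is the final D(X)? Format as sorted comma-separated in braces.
Answer: {}

Derivation:
Constraint 1 (W != Z) on D(W)={2,3,4,5,6} D(Z)={2,3,4,6}: no change
Constraint 2 (Z + X = W) on D(Z)={2,3,4,6} D(X)={2,3,4,5} D(W)={2,3,4,5,6}: Z {2,3,4,6}->{2,3,4}; X {2,3,4,5}->{2,3,4}; W {2,3,4,5,6}->{4,5,6}
Constraint 3 (Z + X = W) on D(Z)={2,3,4} D(X)={2,3,4} D(W)={4,5,6}: no change
Constraint 4 (W + Z = X) on D(W)={4,5,6} D(Z)={2,3,4} D(X)={2,3,4}: W {4,5,6}->{}; Z {2,3,4}->{}; X {2,3,4}->{}
So after all 4 constraints: D(X) = {}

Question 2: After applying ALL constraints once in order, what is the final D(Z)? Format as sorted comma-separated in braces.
Constraint 1 (W != Z) on D(W)={2,3,4,5,6} D(Z)={2,3,4,6}: no change
Constraint 2 (Z + X = W) on D(Z)={2,3,4,6} D(X)={2,3,4,5} D(W)={2,3,4,5,6}: Z {2,3,4,6}->{2,3,4}; X {2,3,4,5}->{2,3,4}; W {2,3,4,5,6}->{4,5,6}
Constraint 3 (Z + X = W) on D(Z)={2,3,4} D(X)={2,3,4} D(W)={4,5,6}: no change
Constraint 4 (W + Z = X) on D(W)={4,5,6} D(Z)={2,3,4} D(X)={2,3,4}: W {4,5,6}->{}; Z {2,3,4}->{}; X {2,3,4}->{}
So after all 4 constraints: D(Z) = {}

Answer: {}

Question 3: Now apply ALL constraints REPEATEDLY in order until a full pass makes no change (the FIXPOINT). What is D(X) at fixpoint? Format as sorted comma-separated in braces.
Answer: {}

Derivation:
pass 0 (initial): D(X)={2,3,4,5}
pass 1: W {2,3,4,5,6}->{}; X {2,3,4,5}->{}; Z {2,3,4,6}->{}
pass 2: no change
Fixpoint after 2 passes: D(X) = {}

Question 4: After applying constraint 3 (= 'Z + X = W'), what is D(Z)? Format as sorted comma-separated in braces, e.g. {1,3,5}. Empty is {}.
Constraint 1 (W != Z) on D(W)={2,3,4,5,6} D(Z)={2,3,4,6}: no change
Constraint 2 (Z + X = W) on D(Z)={2,3,4,6} D(X)={2,3,4,5} D(W)={2,3,4,5,6}: Z {2,3,4,6}->{2,3,4}; X {2,3,4,5}->{2,3,4}; W {2,3,4,5,6}->{4,5,6}
Constraint 3 (Z + X = W) on D(Z)={2,3,4} D(X)={2,3,4} D(W)={4,5,6}: no change
So after constraint 3: D(Z) = {2,3,4}

Answer: {2,3,4}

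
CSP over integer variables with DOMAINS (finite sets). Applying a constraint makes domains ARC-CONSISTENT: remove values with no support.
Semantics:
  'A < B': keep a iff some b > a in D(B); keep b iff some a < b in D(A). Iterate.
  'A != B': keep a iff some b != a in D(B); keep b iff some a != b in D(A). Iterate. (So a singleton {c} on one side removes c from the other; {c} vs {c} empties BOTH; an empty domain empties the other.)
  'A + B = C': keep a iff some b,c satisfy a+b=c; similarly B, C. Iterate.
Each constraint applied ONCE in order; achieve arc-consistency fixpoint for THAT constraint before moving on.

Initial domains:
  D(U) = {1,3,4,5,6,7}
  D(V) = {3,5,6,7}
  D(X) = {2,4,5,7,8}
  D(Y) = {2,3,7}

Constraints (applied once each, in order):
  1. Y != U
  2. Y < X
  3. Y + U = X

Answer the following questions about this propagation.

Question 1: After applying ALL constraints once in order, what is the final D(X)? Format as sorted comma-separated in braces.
Answer: {4,5,7,8}

Derivation:
Constraint 1 (Y != U) on D(Y)={2,3,7} D(U)={1,3,4,5,6,7}: no change
Constraint 2 (Y < X) on D(Y)={2,3,7} D(X)={2,4,5,7,8}: X {2,4,5,7,8}->{4,5,7,8}
Constraint 3 (Y + U = X) on D(Y)={2,3,7} D(U)={1,3,4,5,6,7} D(X)={4,5,7,8}: U {1,3,4,5,6,7}->{1,3,4,5,6}
So after all 3 constraints: D(X) = {4,5,7,8}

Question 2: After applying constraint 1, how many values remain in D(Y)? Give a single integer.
Answer: 3

Derivation:
Constraint 1 (Y != U) on D(Y)={2,3,7} D(U)={1,3,4,5,6,7}: no change
So after constraint 1: D(Y)={2,3,7}, size = 3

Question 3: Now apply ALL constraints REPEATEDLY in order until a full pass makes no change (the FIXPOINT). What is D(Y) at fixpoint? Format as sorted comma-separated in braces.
Answer: {2,3,7}

Derivation:
pass 0 (initial): D(Y)={2,3,7}
pass 1: U {1,3,4,5,6,7}->{1,3,4,5,6}; X {2,4,5,7,8}->{4,5,7,8}
pass 2: no change
Fixpoint after 2 passes: D(Y) = {2,3,7}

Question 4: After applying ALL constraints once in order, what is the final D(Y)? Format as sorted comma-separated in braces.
Constraint 1 (Y != U) on D(Y)={2,3,7} D(U)={1,3,4,5,6,7}: no change
Constraint 2 (Y < X) on D(Y)={2,3,7} D(X)={2,4,5,7,8}: X {2,4,5,7,8}->{4,5,7,8}
Constraint 3 (Y + U = X) on D(Y)={2,3,7} D(U)={1,3,4,5,6,7} D(X)={4,5,7,8}: U {1,3,4,5,6,7}->{1,3,4,5,6}
So after all 3 constraints: D(Y) = {2,3,7}

Answer: {2,3,7}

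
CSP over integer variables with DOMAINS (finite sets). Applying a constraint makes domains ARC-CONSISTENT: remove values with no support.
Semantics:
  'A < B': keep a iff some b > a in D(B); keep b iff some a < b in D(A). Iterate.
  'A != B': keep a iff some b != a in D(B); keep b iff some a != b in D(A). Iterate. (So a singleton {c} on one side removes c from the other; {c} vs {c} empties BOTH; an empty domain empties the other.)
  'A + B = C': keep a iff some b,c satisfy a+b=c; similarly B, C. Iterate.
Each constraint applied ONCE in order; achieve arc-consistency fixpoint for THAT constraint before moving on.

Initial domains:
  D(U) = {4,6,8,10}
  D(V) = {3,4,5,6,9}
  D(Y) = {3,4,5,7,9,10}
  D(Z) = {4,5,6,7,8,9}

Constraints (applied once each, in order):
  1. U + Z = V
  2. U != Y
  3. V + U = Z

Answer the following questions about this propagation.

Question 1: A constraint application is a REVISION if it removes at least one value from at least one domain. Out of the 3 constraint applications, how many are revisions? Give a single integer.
Constraint 1 (U + Z = V) on D(U)={4,6,8,10} D(Z)={4,5,6,7,8,9} D(V)={3,4,5,6,9}: U {4,6,8,10}->{4}; Z {4,5,6,7,8,9}->{5}; V {3,4,5,6,9}->{9} => REVISION
Constraint 2 (U != Y) on D(U)={4} D(Y)={3,4,5,7,9,10}: Y {3,4,5,7,9,10}->{3,5,7,9,10} => REVISION
Constraint 3 (V + U = Z) on D(V)={9} D(U)={4} D(Z)={5}: V {9}->{}; U {4}->{}; Z {5}->{} => REVISION
Total revisions = 3

Answer: 3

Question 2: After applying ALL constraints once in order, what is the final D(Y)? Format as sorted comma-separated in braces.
Constraint 1 (U + Z = V) on D(U)={4,6,8,10} D(Z)={4,5,6,7,8,9} D(V)={3,4,5,6,9}: U {4,6,8,10}->{4}; Z {4,5,6,7,8,9}->{5}; V {3,4,5,6,9}->{9}
Constraint 2 (U != Y) on D(U)={4} D(Y)={3,4,5,7,9,10}: Y {3,4,5,7,9,10}->{3,5,7,9,10}
Constraint 3 (V + U = Z) on D(V)={9} D(U)={4} D(Z)={5}: V {9}->{}; U {4}->{}; Z {5}->{}
So after all 3 constraints: D(Y) = {3,5,7,9,10}

Answer: {3,5,7,9,10}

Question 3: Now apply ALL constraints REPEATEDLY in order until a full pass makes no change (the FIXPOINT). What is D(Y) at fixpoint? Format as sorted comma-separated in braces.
Answer: {}

Derivation:
pass 0 (initial): D(Y)={3,4,5,7,9,10}
pass 1: U {4,6,8,10}->{}; V {3,4,5,6,9}->{}; Y {3,4,5,7,9,10}->{3,5,7,9,10}; Z {4,5,6,7,8,9}->{}
pass 2: Y {3,5,7,9,10}->{}
pass 3: no change
Fixpoint after 3 passes: D(Y) = {}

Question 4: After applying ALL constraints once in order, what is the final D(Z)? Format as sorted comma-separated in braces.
Answer: {}

Derivation:
Constraint 1 (U + Z = V) on D(U)={4,6,8,10} D(Z)={4,5,6,7,8,9} D(V)={3,4,5,6,9}: U {4,6,8,10}->{4}; Z {4,5,6,7,8,9}->{5}; V {3,4,5,6,9}->{9}
Constraint 2 (U != Y) on D(U)={4} D(Y)={3,4,5,7,9,10}: Y {3,4,5,7,9,10}->{3,5,7,9,10}
Constraint 3 (V + U = Z) on D(V)={9} D(U)={4} D(Z)={5}: V {9}->{}; U {4}->{}; Z {5}->{}
So after all 3 constraints: D(Z) = {}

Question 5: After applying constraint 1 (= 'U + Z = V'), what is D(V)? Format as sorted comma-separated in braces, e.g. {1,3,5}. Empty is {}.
Constraint 1 (U + Z = V) on D(U)={4,6,8,10} D(Z)={4,5,6,7,8,9} D(V)={3,4,5,6,9}: U {4,6,8,10}->{4}; Z {4,5,6,7,8,9}->{5}; V {3,4,5,6,9}->{9}
So after constraint 1: D(V) = {9}

Answer: {9}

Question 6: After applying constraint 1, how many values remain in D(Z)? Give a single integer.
Answer: 1

Derivation:
Constraint 1 (U + Z = V) on D(U)={4,6,8,10} D(Z)={4,5,6,7,8,9} D(V)={3,4,5,6,9}: U {4,6,8,10}->{4}; Z {4,5,6,7,8,9}->{5}; V {3,4,5,6,9}->{9}
So after constraint 1: D(Z)={5}, size = 1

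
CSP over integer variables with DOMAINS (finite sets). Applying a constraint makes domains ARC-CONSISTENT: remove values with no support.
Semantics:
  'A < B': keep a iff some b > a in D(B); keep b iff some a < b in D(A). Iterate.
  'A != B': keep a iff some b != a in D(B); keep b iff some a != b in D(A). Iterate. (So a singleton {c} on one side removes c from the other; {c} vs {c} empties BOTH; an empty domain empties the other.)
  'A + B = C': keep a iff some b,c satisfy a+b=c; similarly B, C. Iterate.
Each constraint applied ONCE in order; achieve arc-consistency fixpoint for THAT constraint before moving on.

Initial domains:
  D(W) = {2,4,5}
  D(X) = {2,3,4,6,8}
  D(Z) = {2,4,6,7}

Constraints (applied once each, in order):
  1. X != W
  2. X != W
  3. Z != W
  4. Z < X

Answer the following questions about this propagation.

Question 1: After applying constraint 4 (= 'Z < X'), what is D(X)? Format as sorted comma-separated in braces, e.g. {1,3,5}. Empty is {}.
Answer: {3,4,6,8}

Derivation:
Constraint 1 (X != W) on D(X)={2,3,4,6,8} D(W)={2,4,5}: no change
Constraint 2 (X != W) on D(X)={2,3,4,6,8} D(W)={2,4,5}: no change
Constraint 3 (Z != W) on D(Z)={2,4,6,7} D(W)={2,4,5}: no change
Constraint 4 (Z < X) on D(Z)={2,4,6,7} D(X)={2,3,4,6,8}: X {2,3,4,6,8}->{3,4,6,8}
So after constraint 4: D(X) = {3,4,6,8}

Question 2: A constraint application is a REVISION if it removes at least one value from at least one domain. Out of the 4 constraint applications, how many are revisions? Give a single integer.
Constraint 1 (X != W) on D(X)={2,3,4,6,8} D(W)={2,4,5}: no change => not a revision
Constraint 2 (X != W) on D(X)={2,3,4,6,8} D(W)={2,4,5}: no change => not a revision
Constraint 3 (Z != W) on D(Z)={2,4,6,7} D(W)={2,4,5}: no change => not a revision
Constraint 4 (Z < X) on D(Z)={2,4,6,7} D(X)={2,3,4,6,8}: X {2,3,4,6,8}->{3,4,6,8} => REVISION
Total revisions = 1

Answer: 1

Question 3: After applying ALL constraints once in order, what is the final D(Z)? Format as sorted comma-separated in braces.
Answer: {2,4,6,7}

Derivation:
Constraint 1 (X != W) on D(X)={2,3,4,6,8} D(W)={2,4,5}: no change
Constraint 2 (X != W) on D(X)={2,3,4,6,8} D(W)={2,4,5}: no change
Constraint 3 (Z != W) on D(Z)={2,4,6,7} D(W)={2,4,5}: no change
Constraint 4 (Z < X) on D(Z)={2,4,6,7} D(X)={2,3,4,6,8}: X {2,3,4,6,8}->{3,4,6,8}
So after all 4 constraints: D(Z) = {2,4,6,7}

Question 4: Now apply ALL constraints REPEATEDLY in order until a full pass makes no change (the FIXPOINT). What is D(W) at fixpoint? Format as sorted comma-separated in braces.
Answer: {2,4,5}

Derivation:
pass 0 (initial): D(W)={2,4,5}
pass 1: X {2,3,4,6,8}->{3,4,6,8}
pass 2: no change
Fixpoint after 2 passes: D(W) = {2,4,5}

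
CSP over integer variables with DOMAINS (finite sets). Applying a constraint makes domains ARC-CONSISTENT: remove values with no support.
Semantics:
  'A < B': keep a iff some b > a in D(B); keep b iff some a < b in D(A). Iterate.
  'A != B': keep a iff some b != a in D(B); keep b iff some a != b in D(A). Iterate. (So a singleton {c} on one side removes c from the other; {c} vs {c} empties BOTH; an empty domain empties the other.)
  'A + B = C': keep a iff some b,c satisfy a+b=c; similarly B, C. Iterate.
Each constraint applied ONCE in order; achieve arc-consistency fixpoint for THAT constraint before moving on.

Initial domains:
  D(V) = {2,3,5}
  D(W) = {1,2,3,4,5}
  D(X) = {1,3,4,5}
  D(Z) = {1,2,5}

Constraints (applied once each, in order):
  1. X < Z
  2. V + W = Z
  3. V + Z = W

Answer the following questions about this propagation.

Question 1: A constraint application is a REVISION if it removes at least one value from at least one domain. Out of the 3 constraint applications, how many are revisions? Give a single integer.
Constraint 1 (X < Z) on D(X)={1,3,4,5} D(Z)={1,2,5}: X {1,3,4,5}->{1,3,4}; Z {1,2,5}->{2,5} => REVISION
Constraint 2 (V + W = Z) on D(V)={2,3,5} D(W)={1,2,3,4,5} D(Z)={2,5}: V {2,3,5}->{2,3}; W {1,2,3,4,5}->{2,3}; Z {2,5}->{5} => REVISION
Constraint 3 (V + Z = W) on D(V)={2,3} D(Z)={5} D(W)={2,3}: V {2,3}->{}; Z {5}->{}; W {2,3}->{} => REVISION
Total revisions = 3

Answer: 3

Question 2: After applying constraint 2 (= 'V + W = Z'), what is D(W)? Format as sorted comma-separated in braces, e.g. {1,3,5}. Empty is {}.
Answer: {2,3}

Derivation:
Constraint 1 (X < Z) on D(X)={1,3,4,5} D(Z)={1,2,5}: X {1,3,4,5}->{1,3,4}; Z {1,2,5}->{2,5}
Constraint 2 (V + W = Z) on D(V)={2,3,5} D(W)={1,2,3,4,5} D(Z)={2,5}: V {2,3,5}->{2,3}; W {1,2,3,4,5}->{2,3}; Z {2,5}->{5}
So after constraint 2: D(W) = {2,3}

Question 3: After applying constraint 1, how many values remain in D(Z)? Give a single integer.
Constraint 1 (X < Z) on D(X)={1,3,4,5} D(Z)={1,2,5}: X {1,3,4,5}->{1,3,4}; Z {1,2,5}->{2,5}
So after constraint 1: D(Z)={2,5}, size = 2

Answer: 2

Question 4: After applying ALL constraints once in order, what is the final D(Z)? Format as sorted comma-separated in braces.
Constraint 1 (X < Z) on D(X)={1,3,4,5} D(Z)={1,2,5}: X {1,3,4,5}->{1,3,4}; Z {1,2,5}->{2,5}
Constraint 2 (V + W = Z) on D(V)={2,3,5} D(W)={1,2,3,4,5} D(Z)={2,5}: V {2,3,5}->{2,3}; W {1,2,3,4,5}->{2,3}; Z {2,5}->{5}
Constraint 3 (V + Z = W) on D(V)={2,3} D(Z)={5} D(W)={2,3}: V {2,3}->{}; Z {5}->{}; W {2,3}->{}
So after all 3 constraints: D(Z) = {}

Answer: {}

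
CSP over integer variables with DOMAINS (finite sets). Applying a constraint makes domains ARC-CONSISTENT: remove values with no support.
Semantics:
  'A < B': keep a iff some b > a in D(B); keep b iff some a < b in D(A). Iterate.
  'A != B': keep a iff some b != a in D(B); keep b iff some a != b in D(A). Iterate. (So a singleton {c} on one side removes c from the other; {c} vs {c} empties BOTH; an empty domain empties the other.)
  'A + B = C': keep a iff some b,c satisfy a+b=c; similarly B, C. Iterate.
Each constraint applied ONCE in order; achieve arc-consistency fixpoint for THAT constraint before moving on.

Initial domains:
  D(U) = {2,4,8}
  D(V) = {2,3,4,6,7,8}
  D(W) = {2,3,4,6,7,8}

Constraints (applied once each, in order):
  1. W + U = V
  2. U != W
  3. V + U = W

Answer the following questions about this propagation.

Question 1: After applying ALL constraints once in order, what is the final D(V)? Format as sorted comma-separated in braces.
Constraint 1 (W + U = V) on D(W)={2,3,4,6,7,8} D(U)={2,4,8} D(V)={2,3,4,6,7,8}: W {2,3,4,6,7,8}->{2,3,4,6}; U {2,4,8}->{2,4}; V {2,3,4,6,7,8}->{4,6,7,8}
Constraint 2 (U != W) on D(U)={2,4} D(W)={2,3,4,6}: no change
Constraint 3 (V + U = W) on D(V)={4,6,7,8} D(U)={2,4} D(W)={2,3,4,6}: V {4,6,7,8}->{4}; U {2,4}->{2}; W {2,3,4,6}->{6}
So after all 3 constraints: D(V) = {4}

Answer: {4}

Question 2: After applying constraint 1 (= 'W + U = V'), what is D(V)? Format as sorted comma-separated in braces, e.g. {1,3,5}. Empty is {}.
Constraint 1 (W + U = V) on D(W)={2,3,4,6,7,8} D(U)={2,4,8} D(V)={2,3,4,6,7,8}: W {2,3,4,6,7,8}->{2,3,4,6}; U {2,4,8}->{2,4}; V {2,3,4,6,7,8}->{4,6,7,8}
So after constraint 1: D(V) = {4,6,7,8}

Answer: {4,6,7,8}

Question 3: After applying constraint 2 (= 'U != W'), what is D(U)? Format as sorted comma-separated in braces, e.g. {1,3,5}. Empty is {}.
Answer: {2,4}

Derivation:
Constraint 1 (W + U = V) on D(W)={2,3,4,6,7,8} D(U)={2,4,8} D(V)={2,3,4,6,7,8}: W {2,3,4,6,7,8}->{2,3,4,6}; U {2,4,8}->{2,4}; V {2,3,4,6,7,8}->{4,6,7,8}
Constraint 2 (U != W) on D(U)={2,4} D(W)={2,3,4,6}: no change
So after constraint 2: D(U) = {2,4}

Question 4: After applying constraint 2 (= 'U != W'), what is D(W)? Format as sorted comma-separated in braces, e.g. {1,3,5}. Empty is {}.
Constraint 1 (W + U = V) on D(W)={2,3,4,6,7,8} D(U)={2,4,8} D(V)={2,3,4,6,7,8}: W {2,3,4,6,7,8}->{2,3,4,6}; U {2,4,8}->{2,4}; V {2,3,4,6,7,8}->{4,6,7,8}
Constraint 2 (U != W) on D(U)={2,4} D(W)={2,3,4,6}: no change
So after constraint 2: D(W) = {2,3,4,6}

Answer: {2,3,4,6}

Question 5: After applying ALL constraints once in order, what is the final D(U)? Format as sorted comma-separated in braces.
Answer: {2}

Derivation:
Constraint 1 (W + U = V) on D(W)={2,3,4,6,7,8} D(U)={2,4,8} D(V)={2,3,4,6,7,8}: W {2,3,4,6,7,8}->{2,3,4,6}; U {2,4,8}->{2,4}; V {2,3,4,6,7,8}->{4,6,7,8}
Constraint 2 (U != W) on D(U)={2,4} D(W)={2,3,4,6}: no change
Constraint 3 (V + U = W) on D(V)={4,6,7,8} D(U)={2,4} D(W)={2,3,4,6}: V {4,6,7,8}->{4}; U {2,4}->{2}; W {2,3,4,6}->{6}
So after all 3 constraints: D(U) = {2}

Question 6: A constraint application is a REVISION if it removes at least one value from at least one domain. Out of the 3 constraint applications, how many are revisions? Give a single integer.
Answer: 2

Derivation:
Constraint 1 (W + U = V) on D(W)={2,3,4,6,7,8} D(U)={2,4,8} D(V)={2,3,4,6,7,8}: W {2,3,4,6,7,8}->{2,3,4,6}; U {2,4,8}->{2,4}; V {2,3,4,6,7,8}->{4,6,7,8} => REVISION
Constraint 2 (U != W) on D(U)={2,4} D(W)={2,3,4,6}: no change => not a revision
Constraint 3 (V + U = W) on D(V)={4,6,7,8} D(U)={2,4} D(W)={2,3,4,6}: V {4,6,7,8}->{4}; U {2,4}->{2}; W {2,3,4,6}->{6} => REVISION
Total revisions = 2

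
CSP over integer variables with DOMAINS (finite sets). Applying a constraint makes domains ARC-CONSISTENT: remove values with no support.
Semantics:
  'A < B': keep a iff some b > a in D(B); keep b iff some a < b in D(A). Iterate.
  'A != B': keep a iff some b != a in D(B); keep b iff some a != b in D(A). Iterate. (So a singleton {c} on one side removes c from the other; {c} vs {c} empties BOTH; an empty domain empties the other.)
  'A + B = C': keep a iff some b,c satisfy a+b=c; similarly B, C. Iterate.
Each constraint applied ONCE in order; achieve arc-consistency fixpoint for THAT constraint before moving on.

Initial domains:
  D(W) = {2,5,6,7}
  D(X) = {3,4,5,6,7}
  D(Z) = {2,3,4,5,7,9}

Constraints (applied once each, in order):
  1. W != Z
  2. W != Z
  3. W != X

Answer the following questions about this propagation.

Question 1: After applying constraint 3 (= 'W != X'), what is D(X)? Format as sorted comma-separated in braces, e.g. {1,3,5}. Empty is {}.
Answer: {3,4,5,6,7}

Derivation:
Constraint 1 (W != Z) on D(W)={2,5,6,7} D(Z)={2,3,4,5,7,9}: no change
Constraint 2 (W != Z) on D(W)={2,5,6,7} D(Z)={2,3,4,5,7,9}: no change
Constraint 3 (W != X) on D(W)={2,5,6,7} D(X)={3,4,5,6,7}: no change
So after constraint 3: D(X) = {3,4,5,6,7}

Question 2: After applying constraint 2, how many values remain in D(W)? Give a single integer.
Constraint 1 (W != Z) on D(W)={2,5,6,7} D(Z)={2,3,4,5,7,9}: no change
Constraint 2 (W != Z) on D(W)={2,5,6,7} D(Z)={2,3,4,5,7,9}: no change
So after constraint 2: D(W)={2,5,6,7}, size = 4

Answer: 4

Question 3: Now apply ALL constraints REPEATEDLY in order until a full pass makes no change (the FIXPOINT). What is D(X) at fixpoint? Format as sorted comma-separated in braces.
pass 0 (initial): D(X)={3,4,5,6,7}
pass 1: no change
Fixpoint after 1 passes: D(X) = {3,4,5,6,7}

Answer: {3,4,5,6,7}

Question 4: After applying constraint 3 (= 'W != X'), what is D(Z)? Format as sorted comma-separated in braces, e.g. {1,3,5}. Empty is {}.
Constraint 1 (W != Z) on D(W)={2,5,6,7} D(Z)={2,3,4,5,7,9}: no change
Constraint 2 (W != Z) on D(W)={2,5,6,7} D(Z)={2,3,4,5,7,9}: no change
Constraint 3 (W != X) on D(W)={2,5,6,7} D(X)={3,4,5,6,7}: no change
So after constraint 3: D(Z) = {2,3,4,5,7,9}

Answer: {2,3,4,5,7,9}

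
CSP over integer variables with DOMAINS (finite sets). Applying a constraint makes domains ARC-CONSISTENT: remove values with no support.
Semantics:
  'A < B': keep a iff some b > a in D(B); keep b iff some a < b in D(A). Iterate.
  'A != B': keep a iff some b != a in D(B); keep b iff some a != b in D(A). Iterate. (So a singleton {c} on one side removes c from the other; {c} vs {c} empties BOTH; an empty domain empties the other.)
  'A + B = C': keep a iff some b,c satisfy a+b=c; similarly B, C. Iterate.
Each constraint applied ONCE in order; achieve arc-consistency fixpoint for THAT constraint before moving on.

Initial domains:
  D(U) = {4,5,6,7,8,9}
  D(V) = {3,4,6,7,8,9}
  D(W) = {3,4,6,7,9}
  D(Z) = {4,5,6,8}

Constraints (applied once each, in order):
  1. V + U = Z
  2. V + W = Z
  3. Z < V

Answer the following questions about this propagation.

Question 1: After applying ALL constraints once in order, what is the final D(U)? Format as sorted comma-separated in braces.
Answer: {4,5}

Derivation:
Constraint 1 (V + U = Z) on D(V)={3,4,6,7,8,9} D(U)={4,5,6,7,8,9} D(Z)={4,5,6,8}: V {3,4,6,7,8,9}->{3,4}; U {4,5,6,7,8,9}->{4,5}; Z {4,5,6,8}->{8}
Constraint 2 (V + W = Z) on D(V)={3,4} D(W)={3,4,6,7,9} D(Z)={8}: V {3,4}->{4}; W {3,4,6,7,9}->{4}
Constraint 3 (Z < V) on D(Z)={8} D(V)={4}: Z {8}->{}; V {4}->{}
So after all 3 constraints: D(U) = {4,5}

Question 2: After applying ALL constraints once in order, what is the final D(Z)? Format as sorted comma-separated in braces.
Constraint 1 (V + U = Z) on D(V)={3,4,6,7,8,9} D(U)={4,5,6,7,8,9} D(Z)={4,5,6,8}: V {3,4,6,7,8,9}->{3,4}; U {4,5,6,7,8,9}->{4,5}; Z {4,5,6,8}->{8}
Constraint 2 (V + W = Z) on D(V)={3,4} D(W)={3,4,6,7,9} D(Z)={8}: V {3,4}->{4}; W {3,4,6,7,9}->{4}
Constraint 3 (Z < V) on D(Z)={8} D(V)={4}: Z {8}->{}; V {4}->{}
So after all 3 constraints: D(Z) = {}

Answer: {}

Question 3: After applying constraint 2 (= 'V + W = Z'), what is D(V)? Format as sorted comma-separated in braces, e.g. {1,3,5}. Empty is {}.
Constraint 1 (V + U = Z) on D(V)={3,4,6,7,8,9} D(U)={4,5,6,7,8,9} D(Z)={4,5,6,8}: V {3,4,6,7,8,9}->{3,4}; U {4,5,6,7,8,9}->{4,5}; Z {4,5,6,8}->{8}
Constraint 2 (V + W = Z) on D(V)={3,4} D(W)={3,4,6,7,9} D(Z)={8}: V {3,4}->{4}; W {3,4,6,7,9}->{4}
So after constraint 2: D(V) = {4}

Answer: {4}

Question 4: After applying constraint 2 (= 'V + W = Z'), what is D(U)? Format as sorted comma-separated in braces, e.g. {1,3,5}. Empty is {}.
Answer: {4,5}

Derivation:
Constraint 1 (V + U = Z) on D(V)={3,4,6,7,8,9} D(U)={4,5,6,7,8,9} D(Z)={4,5,6,8}: V {3,4,6,7,8,9}->{3,4}; U {4,5,6,7,8,9}->{4,5}; Z {4,5,6,8}->{8}
Constraint 2 (V + W = Z) on D(V)={3,4} D(W)={3,4,6,7,9} D(Z)={8}: V {3,4}->{4}; W {3,4,6,7,9}->{4}
So after constraint 2: D(U) = {4,5}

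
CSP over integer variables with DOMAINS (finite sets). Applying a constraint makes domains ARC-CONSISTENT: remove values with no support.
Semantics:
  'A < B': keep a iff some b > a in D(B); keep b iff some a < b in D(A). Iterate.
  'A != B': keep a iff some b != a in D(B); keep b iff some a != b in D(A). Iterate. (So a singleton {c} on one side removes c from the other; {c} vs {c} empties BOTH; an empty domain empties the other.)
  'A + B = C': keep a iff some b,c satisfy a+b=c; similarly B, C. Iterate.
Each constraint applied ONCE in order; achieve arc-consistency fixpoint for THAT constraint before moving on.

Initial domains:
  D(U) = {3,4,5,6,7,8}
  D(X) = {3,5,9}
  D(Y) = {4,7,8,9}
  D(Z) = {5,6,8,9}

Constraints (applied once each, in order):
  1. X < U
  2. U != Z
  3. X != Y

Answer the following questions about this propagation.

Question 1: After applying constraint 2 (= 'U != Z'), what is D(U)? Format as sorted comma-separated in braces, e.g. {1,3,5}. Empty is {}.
Constraint 1 (X < U) on D(X)={3,5,9} D(U)={3,4,5,6,7,8}: X {3,5,9}->{3,5}; U {3,4,5,6,7,8}->{4,5,6,7,8}
Constraint 2 (U != Z) on D(U)={4,5,6,7,8} D(Z)={5,6,8,9}: no change
So after constraint 2: D(U) = {4,5,6,7,8}

Answer: {4,5,6,7,8}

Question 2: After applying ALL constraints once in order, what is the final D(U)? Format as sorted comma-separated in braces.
Constraint 1 (X < U) on D(X)={3,5,9} D(U)={3,4,5,6,7,8}: X {3,5,9}->{3,5}; U {3,4,5,6,7,8}->{4,5,6,7,8}
Constraint 2 (U != Z) on D(U)={4,5,6,7,8} D(Z)={5,6,8,9}: no change
Constraint 3 (X != Y) on D(X)={3,5} D(Y)={4,7,8,9}: no change
So after all 3 constraints: D(U) = {4,5,6,7,8}

Answer: {4,5,6,7,8}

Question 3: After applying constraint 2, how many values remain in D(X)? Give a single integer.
Constraint 1 (X < U) on D(X)={3,5,9} D(U)={3,4,5,6,7,8}: X {3,5,9}->{3,5}; U {3,4,5,6,7,8}->{4,5,6,7,8}
Constraint 2 (U != Z) on D(U)={4,5,6,7,8} D(Z)={5,6,8,9}: no change
So after constraint 2: D(X)={3,5}, size = 2

Answer: 2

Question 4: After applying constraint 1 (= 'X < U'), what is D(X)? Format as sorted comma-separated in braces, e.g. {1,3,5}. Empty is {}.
Answer: {3,5}

Derivation:
Constraint 1 (X < U) on D(X)={3,5,9} D(U)={3,4,5,6,7,8}: X {3,5,9}->{3,5}; U {3,4,5,6,7,8}->{4,5,6,7,8}
So after constraint 1: D(X) = {3,5}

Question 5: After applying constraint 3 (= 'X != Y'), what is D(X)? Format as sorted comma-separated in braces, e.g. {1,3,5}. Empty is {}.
Constraint 1 (X < U) on D(X)={3,5,9} D(U)={3,4,5,6,7,8}: X {3,5,9}->{3,5}; U {3,4,5,6,7,8}->{4,5,6,7,8}
Constraint 2 (U != Z) on D(U)={4,5,6,7,8} D(Z)={5,6,8,9}: no change
Constraint 3 (X != Y) on D(X)={3,5} D(Y)={4,7,8,9}: no change
So after constraint 3: D(X) = {3,5}

Answer: {3,5}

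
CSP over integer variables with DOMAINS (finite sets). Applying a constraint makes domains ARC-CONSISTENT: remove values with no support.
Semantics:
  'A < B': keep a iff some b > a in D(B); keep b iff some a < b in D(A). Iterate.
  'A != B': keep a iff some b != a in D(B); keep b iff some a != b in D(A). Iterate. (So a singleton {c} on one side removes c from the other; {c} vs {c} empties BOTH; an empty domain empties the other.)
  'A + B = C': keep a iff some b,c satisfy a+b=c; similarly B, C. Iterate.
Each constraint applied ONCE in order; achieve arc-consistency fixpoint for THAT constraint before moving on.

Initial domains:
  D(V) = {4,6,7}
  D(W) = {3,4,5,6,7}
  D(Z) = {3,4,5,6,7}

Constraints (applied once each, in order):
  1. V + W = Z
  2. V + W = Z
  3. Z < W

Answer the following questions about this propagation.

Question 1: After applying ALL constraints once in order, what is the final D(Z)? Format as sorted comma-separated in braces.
Constraint 1 (V + W = Z) on D(V)={4,6,7} D(W)={3,4,5,6,7} D(Z)={3,4,5,6,7}: V {4,6,7}->{4}; W {3,4,5,6,7}->{3}; Z {3,4,5,6,7}->{7}
Constraint 2 (V + W = Z) on D(V)={4} D(W)={3} D(Z)={7}: no change
Constraint 3 (Z < W) on D(Z)={7} D(W)={3}: Z {7}->{}; W {3}->{}
So after all 3 constraints: D(Z) = {}

Answer: {}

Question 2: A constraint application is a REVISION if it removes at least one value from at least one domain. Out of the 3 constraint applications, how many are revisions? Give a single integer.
Answer: 2

Derivation:
Constraint 1 (V + W = Z) on D(V)={4,6,7} D(W)={3,4,5,6,7} D(Z)={3,4,5,6,7}: V {4,6,7}->{4}; W {3,4,5,6,7}->{3}; Z {3,4,5,6,7}->{7} => REVISION
Constraint 2 (V + W = Z) on D(V)={4} D(W)={3} D(Z)={7}: no change => not a revision
Constraint 3 (Z < W) on D(Z)={7} D(W)={3}: Z {7}->{}; W {3}->{} => REVISION
Total revisions = 2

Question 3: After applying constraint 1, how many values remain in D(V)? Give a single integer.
Constraint 1 (V + W = Z) on D(V)={4,6,7} D(W)={3,4,5,6,7} D(Z)={3,4,5,6,7}: V {4,6,7}->{4}; W {3,4,5,6,7}->{3}; Z {3,4,5,6,7}->{7}
So after constraint 1: D(V)={4}, size = 1

Answer: 1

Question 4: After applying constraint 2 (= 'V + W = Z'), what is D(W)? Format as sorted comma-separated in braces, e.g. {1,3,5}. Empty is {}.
Constraint 1 (V + W = Z) on D(V)={4,6,7} D(W)={3,4,5,6,7} D(Z)={3,4,5,6,7}: V {4,6,7}->{4}; W {3,4,5,6,7}->{3}; Z {3,4,5,6,7}->{7}
Constraint 2 (V + W = Z) on D(V)={4} D(W)={3} D(Z)={7}: no change
So after constraint 2: D(W) = {3}

Answer: {3}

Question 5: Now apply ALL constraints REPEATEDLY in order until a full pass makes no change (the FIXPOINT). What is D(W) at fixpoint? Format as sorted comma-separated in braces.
pass 0 (initial): D(W)={3,4,5,6,7}
pass 1: V {4,6,7}->{4}; W {3,4,5,6,7}->{}; Z {3,4,5,6,7}->{}
pass 2: V {4}->{}
pass 3: no change
Fixpoint after 3 passes: D(W) = {}

Answer: {}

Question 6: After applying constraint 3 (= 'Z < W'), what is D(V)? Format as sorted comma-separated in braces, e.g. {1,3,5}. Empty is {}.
Constraint 1 (V + W = Z) on D(V)={4,6,7} D(W)={3,4,5,6,7} D(Z)={3,4,5,6,7}: V {4,6,7}->{4}; W {3,4,5,6,7}->{3}; Z {3,4,5,6,7}->{7}
Constraint 2 (V + W = Z) on D(V)={4} D(W)={3} D(Z)={7}: no change
Constraint 3 (Z < W) on D(Z)={7} D(W)={3}: Z {7}->{}; W {3}->{}
So after constraint 3: D(V) = {4}

Answer: {4}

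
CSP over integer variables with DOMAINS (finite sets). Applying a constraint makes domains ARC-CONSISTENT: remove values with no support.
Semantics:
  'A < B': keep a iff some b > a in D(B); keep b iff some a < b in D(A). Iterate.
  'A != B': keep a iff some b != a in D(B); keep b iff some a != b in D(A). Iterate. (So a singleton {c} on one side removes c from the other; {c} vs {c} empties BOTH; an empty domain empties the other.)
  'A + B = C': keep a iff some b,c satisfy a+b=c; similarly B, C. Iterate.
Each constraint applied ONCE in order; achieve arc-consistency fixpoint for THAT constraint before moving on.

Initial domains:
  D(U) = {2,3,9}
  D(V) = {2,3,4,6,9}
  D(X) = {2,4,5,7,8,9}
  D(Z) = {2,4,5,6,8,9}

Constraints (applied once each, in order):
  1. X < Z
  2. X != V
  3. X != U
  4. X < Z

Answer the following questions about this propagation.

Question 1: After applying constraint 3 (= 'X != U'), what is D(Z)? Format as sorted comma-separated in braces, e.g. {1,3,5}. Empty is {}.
Answer: {4,5,6,8,9}

Derivation:
Constraint 1 (X < Z) on D(X)={2,4,5,7,8,9} D(Z)={2,4,5,6,8,9}: X {2,4,5,7,8,9}->{2,4,5,7,8}; Z {2,4,5,6,8,9}->{4,5,6,8,9}
Constraint 2 (X != V) on D(X)={2,4,5,7,8} D(V)={2,3,4,6,9}: no change
Constraint 3 (X != U) on D(X)={2,4,5,7,8} D(U)={2,3,9}: no change
So after constraint 3: D(Z) = {4,5,6,8,9}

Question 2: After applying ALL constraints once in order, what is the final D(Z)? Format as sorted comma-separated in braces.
Constraint 1 (X < Z) on D(X)={2,4,5,7,8,9} D(Z)={2,4,5,6,8,9}: X {2,4,5,7,8,9}->{2,4,5,7,8}; Z {2,4,5,6,8,9}->{4,5,6,8,9}
Constraint 2 (X != V) on D(X)={2,4,5,7,8} D(V)={2,3,4,6,9}: no change
Constraint 3 (X != U) on D(X)={2,4,5,7,8} D(U)={2,3,9}: no change
Constraint 4 (X < Z) on D(X)={2,4,5,7,8} D(Z)={4,5,6,8,9}: no change
So after all 4 constraints: D(Z) = {4,5,6,8,9}

Answer: {4,5,6,8,9}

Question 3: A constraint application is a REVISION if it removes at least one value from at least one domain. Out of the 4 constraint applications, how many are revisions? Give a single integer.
Constraint 1 (X < Z) on D(X)={2,4,5,7,8,9} D(Z)={2,4,5,6,8,9}: X {2,4,5,7,8,9}->{2,4,5,7,8}; Z {2,4,5,6,8,9}->{4,5,6,8,9} => REVISION
Constraint 2 (X != V) on D(X)={2,4,5,7,8} D(V)={2,3,4,6,9}: no change => not a revision
Constraint 3 (X != U) on D(X)={2,4,5,7,8} D(U)={2,3,9}: no change => not a revision
Constraint 4 (X < Z) on D(X)={2,4,5,7,8} D(Z)={4,5,6,8,9}: no change => not a revision
Total revisions = 1

Answer: 1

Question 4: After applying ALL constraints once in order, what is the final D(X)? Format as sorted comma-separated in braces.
Answer: {2,4,5,7,8}

Derivation:
Constraint 1 (X < Z) on D(X)={2,4,5,7,8,9} D(Z)={2,4,5,6,8,9}: X {2,4,5,7,8,9}->{2,4,5,7,8}; Z {2,4,5,6,8,9}->{4,5,6,8,9}
Constraint 2 (X != V) on D(X)={2,4,5,7,8} D(V)={2,3,4,6,9}: no change
Constraint 3 (X != U) on D(X)={2,4,5,7,8} D(U)={2,3,9}: no change
Constraint 4 (X < Z) on D(X)={2,4,5,7,8} D(Z)={4,5,6,8,9}: no change
So after all 4 constraints: D(X) = {2,4,5,7,8}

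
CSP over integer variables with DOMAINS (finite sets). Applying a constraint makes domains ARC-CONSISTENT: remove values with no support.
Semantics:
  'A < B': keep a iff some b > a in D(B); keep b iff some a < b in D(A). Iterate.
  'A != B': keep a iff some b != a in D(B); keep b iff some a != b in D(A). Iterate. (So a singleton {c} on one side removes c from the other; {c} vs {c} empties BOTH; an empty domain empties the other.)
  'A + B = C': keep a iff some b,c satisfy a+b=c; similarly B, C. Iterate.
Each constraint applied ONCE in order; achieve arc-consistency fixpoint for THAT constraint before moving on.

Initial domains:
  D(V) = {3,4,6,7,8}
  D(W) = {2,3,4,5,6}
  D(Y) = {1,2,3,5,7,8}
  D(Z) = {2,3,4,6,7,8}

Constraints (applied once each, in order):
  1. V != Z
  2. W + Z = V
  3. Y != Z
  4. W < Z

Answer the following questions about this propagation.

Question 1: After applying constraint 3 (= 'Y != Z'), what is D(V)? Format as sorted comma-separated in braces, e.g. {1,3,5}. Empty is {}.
Answer: {4,6,7,8}

Derivation:
Constraint 1 (V != Z) on D(V)={3,4,6,7,8} D(Z)={2,3,4,6,7,8}: no change
Constraint 2 (W + Z = V) on D(W)={2,3,4,5,6} D(Z)={2,3,4,6,7,8} D(V)={3,4,6,7,8}: Z {2,3,4,6,7,8}->{2,3,4,6}; V {3,4,6,7,8}->{4,6,7,8}
Constraint 3 (Y != Z) on D(Y)={1,2,3,5,7,8} D(Z)={2,3,4,6}: no change
So after constraint 3: D(V) = {4,6,7,8}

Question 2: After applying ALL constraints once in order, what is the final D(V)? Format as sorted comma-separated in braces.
Answer: {4,6,7,8}

Derivation:
Constraint 1 (V != Z) on D(V)={3,4,6,7,8} D(Z)={2,3,4,6,7,8}: no change
Constraint 2 (W + Z = V) on D(W)={2,3,4,5,6} D(Z)={2,3,4,6,7,8} D(V)={3,4,6,7,8}: Z {2,3,4,6,7,8}->{2,3,4,6}; V {3,4,6,7,8}->{4,6,7,8}
Constraint 3 (Y != Z) on D(Y)={1,2,3,5,7,8} D(Z)={2,3,4,6}: no change
Constraint 4 (W < Z) on D(W)={2,3,4,5,6} D(Z)={2,3,4,6}: W {2,3,4,5,6}->{2,3,4,5}; Z {2,3,4,6}->{3,4,6}
So after all 4 constraints: D(V) = {4,6,7,8}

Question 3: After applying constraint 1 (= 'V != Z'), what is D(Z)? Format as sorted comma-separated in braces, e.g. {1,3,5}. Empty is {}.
Answer: {2,3,4,6,7,8}

Derivation:
Constraint 1 (V != Z) on D(V)={3,4,6,7,8} D(Z)={2,3,4,6,7,8}: no change
So after constraint 1: D(Z) = {2,3,4,6,7,8}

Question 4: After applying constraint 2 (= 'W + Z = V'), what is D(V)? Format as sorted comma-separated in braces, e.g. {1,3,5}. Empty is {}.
Answer: {4,6,7,8}

Derivation:
Constraint 1 (V != Z) on D(V)={3,4,6,7,8} D(Z)={2,3,4,6,7,8}: no change
Constraint 2 (W + Z = V) on D(W)={2,3,4,5,6} D(Z)={2,3,4,6,7,8} D(V)={3,4,6,7,8}: Z {2,3,4,6,7,8}->{2,3,4,6}; V {3,4,6,7,8}->{4,6,7,8}
So after constraint 2: D(V) = {4,6,7,8}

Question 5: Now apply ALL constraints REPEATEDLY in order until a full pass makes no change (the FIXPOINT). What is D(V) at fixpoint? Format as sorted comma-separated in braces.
pass 0 (initial): D(V)={3,4,6,7,8}
pass 1: V {3,4,6,7,8}->{4,6,7,8}; W {2,3,4,5,6}->{2,3,4,5}; Z {2,3,4,6,7,8}->{3,4,6}
pass 2: V {4,6,7,8}->{6,7,8}
pass 3: no change
Fixpoint after 3 passes: D(V) = {6,7,8}

Answer: {6,7,8}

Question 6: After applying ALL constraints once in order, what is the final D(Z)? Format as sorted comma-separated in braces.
Answer: {3,4,6}

Derivation:
Constraint 1 (V != Z) on D(V)={3,4,6,7,8} D(Z)={2,3,4,6,7,8}: no change
Constraint 2 (W + Z = V) on D(W)={2,3,4,5,6} D(Z)={2,3,4,6,7,8} D(V)={3,4,6,7,8}: Z {2,3,4,6,7,8}->{2,3,4,6}; V {3,4,6,7,8}->{4,6,7,8}
Constraint 3 (Y != Z) on D(Y)={1,2,3,5,7,8} D(Z)={2,3,4,6}: no change
Constraint 4 (W < Z) on D(W)={2,3,4,5,6} D(Z)={2,3,4,6}: W {2,3,4,5,6}->{2,3,4,5}; Z {2,3,4,6}->{3,4,6}
So after all 4 constraints: D(Z) = {3,4,6}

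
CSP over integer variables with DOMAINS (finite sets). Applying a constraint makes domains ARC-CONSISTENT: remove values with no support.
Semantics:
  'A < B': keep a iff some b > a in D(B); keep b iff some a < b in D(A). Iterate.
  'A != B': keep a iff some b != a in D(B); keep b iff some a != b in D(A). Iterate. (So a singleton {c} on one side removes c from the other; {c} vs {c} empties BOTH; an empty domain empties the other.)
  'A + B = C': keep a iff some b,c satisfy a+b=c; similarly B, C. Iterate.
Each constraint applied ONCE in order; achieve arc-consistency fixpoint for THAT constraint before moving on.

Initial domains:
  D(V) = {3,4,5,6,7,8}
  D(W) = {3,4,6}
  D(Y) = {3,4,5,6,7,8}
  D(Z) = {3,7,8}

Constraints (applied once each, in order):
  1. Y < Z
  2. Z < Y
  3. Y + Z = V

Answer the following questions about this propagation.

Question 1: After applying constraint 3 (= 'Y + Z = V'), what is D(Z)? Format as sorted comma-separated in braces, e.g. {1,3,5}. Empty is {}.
Answer: {}

Derivation:
Constraint 1 (Y < Z) on D(Y)={3,4,5,6,7,8} D(Z)={3,7,8}: Y {3,4,5,6,7,8}->{3,4,5,6,7}; Z {3,7,8}->{7,8}
Constraint 2 (Z < Y) on D(Z)={7,8} D(Y)={3,4,5,6,7}: Z {7,8}->{}; Y {3,4,5,6,7}->{}
Constraint 3 (Y + Z = V) on D(Y)={} D(Z)={} D(V)={3,4,5,6,7,8}: V {3,4,5,6,7,8}->{}
So after constraint 3: D(Z) = {}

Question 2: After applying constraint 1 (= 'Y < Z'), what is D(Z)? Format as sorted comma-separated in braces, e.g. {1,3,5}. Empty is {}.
Answer: {7,8}

Derivation:
Constraint 1 (Y < Z) on D(Y)={3,4,5,6,7,8} D(Z)={3,7,8}: Y {3,4,5,6,7,8}->{3,4,5,6,7}; Z {3,7,8}->{7,8}
So after constraint 1: D(Z) = {7,8}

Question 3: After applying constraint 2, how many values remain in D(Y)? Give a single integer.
Answer: 0

Derivation:
Constraint 1 (Y < Z) on D(Y)={3,4,5,6,7,8} D(Z)={3,7,8}: Y {3,4,5,6,7,8}->{3,4,5,6,7}; Z {3,7,8}->{7,8}
Constraint 2 (Z < Y) on D(Z)={7,8} D(Y)={3,4,5,6,7}: Z {7,8}->{}; Y {3,4,5,6,7}->{}
So after constraint 2: D(Y)={}, size = 0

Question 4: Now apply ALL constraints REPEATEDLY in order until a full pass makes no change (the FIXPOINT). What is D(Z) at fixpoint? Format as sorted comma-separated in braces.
pass 0 (initial): D(Z)={3,7,8}
pass 1: V {3,4,5,6,7,8}->{}; Y {3,4,5,6,7,8}->{}; Z {3,7,8}->{}
pass 2: no change
Fixpoint after 2 passes: D(Z) = {}

Answer: {}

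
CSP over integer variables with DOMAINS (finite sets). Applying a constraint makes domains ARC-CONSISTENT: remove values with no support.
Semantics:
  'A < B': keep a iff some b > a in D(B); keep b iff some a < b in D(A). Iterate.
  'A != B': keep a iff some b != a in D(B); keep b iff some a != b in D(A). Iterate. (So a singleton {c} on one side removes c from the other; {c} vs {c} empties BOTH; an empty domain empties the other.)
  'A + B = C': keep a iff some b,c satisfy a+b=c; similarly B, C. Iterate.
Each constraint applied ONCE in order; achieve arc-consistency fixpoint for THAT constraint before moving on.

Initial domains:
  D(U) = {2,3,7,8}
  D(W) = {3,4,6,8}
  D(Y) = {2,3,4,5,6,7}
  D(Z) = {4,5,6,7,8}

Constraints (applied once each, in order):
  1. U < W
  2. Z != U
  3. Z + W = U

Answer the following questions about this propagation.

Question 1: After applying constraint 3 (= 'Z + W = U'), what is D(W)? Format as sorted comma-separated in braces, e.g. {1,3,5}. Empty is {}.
Constraint 1 (U < W) on D(U)={2,3,7,8} D(W)={3,4,6,8}: U {2,3,7,8}->{2,3,7}
Constraint 2 (Z != U) on D(Z)={4,5,6,7,8} D(U)={2,3,7}: no change
Constraint 3 (Z + W = U) on D(Z)={4,5,6,7,8} D(W)={3,4,6,8} D(U)={2,3,7}: Z {4,5,6,7,8}->{4}; W {3,4,6,8}->{3}; U {2,3,7}->{7}
So after constraint 3: D(W) = {3}

Answer: {3}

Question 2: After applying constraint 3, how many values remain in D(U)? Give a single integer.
Answer: 1

Derivation:
Constraint 1 (U < W) on D(U)={2,3,7,8} D(W)={3,4,6,8}: U {2,3,7,8}->{2,3,7}
Constraint 2 (Z != U) on D(Z)={4,5,6,7,8} D(U)={2,3,7}: no change
Constraint 3 (Z + W = U) on D(Z)={4,5,6,7,8} D(W)={3,4,6,8} D(U)={2,3,7}: Z {4,5,6,7,8}->{4}; W {3,4,6,8}->{3}; U {2,3,7}->{7}
So after constraint 3: D(U)={7}, size = 1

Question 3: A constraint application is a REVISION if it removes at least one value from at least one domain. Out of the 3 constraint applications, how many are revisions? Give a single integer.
Answer: 2

Derivation:
Constraint 1 (U < W) on D(U)={2,3,7,8} D(W)={3,4,6,8}: U {2,3,7,8}->{2,3,7} => REVISION
Constraint 2 (Z != U) on D(Z)={4,5,6,7,8} D(U)={2,3,7}: no change => not a revision
Constraint 3 (Z + W = U) on D(Z)={4,5,6,7,8} D(W)={3,4,6,8} D(U)={2,3,7}: Z {4,5,6,7,8}->{4}; W {3,4,6,8}->{3}; U {2,3,7}->{7} => REVISION
Total revisions = 2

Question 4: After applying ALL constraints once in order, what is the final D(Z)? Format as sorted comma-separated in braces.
Answer: {4}

Derivation:
Constraint 1 (U < W) on D(U)={2,3,7,8} D(W)={3,4,6,8}: U {2,3,7,8}->{2,3,7}
Constraint 2 (Z != U) on D(Z)={4,5,6,7,8} D(U)={2,3,7}: no change
Constraint 3 (Z + W = U) on D(Z)={4,5,6,7,8} D(W)={3,4,6,8} D(U)={2,3,7}: Z {4,5,6,7,8}->{4}; W {3,4,6,8}->{3}; U {2,3,7}->{7}
So after all 3 constraints: D(Z) = {4}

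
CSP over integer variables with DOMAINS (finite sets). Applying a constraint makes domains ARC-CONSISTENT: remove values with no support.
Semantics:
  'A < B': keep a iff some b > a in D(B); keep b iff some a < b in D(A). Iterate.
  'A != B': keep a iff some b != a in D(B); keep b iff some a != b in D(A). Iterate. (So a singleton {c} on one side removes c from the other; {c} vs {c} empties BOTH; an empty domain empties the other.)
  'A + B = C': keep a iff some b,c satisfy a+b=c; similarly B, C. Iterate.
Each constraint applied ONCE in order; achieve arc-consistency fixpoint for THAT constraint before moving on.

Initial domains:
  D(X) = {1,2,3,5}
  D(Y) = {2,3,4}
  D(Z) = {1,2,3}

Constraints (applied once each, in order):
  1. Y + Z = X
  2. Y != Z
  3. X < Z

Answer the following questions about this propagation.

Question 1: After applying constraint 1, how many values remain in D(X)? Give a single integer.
Answer: 2

Derivation:
Constraint 1 (Y + Z = X) on D(Y)={2,3,4} D(Z)={1,2,3} D(X)={1,2,3,5}: X {1,2,3,5}->{3,5}
So after constraint 1: D(X)={3,5}, size = 2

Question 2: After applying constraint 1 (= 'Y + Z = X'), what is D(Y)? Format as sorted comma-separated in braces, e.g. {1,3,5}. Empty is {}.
Answer: {2,3,4}

Derivation:
Constraint 1 (Y + Z = X) on D(Y)={2,3,4} D(Z)={1,2,3} D(X)={1,2,3,5}: X {1,2,3,5}->{3,5}
So after constraint 1: D(Y) = {2,3,4}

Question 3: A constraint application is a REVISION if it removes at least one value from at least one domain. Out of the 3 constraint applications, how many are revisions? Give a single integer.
Constraint 1 (Y + Z = X) on D(Y)={2,3,4} D(Z)={1,2,3} D(X)={1,2,3,5}: X {1,2,3,5}->{3,5} => REVISION
Constraint 2 (Y != Z) on D(Y)={2,3,4} D(Z)={1,2,3}: no change => not a revision
Constraint 3 (X < Z) on D(X)={3,5} D(Z)={1,2,3}: X {3,5}->{}; Z {1,2,3}->{} => REVISION
Total revisions = 2

Answer: 2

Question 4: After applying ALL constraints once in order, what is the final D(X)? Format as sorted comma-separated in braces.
Answer: {}

Derivation:
Constraint 1 (Y + Z = X) on D(Y)={2,3,4} D(Z)={1,2,3} D(X)={1,2,3,5}: X {1,2,3,5}->{3,5}
Constraint 2 (Y != Z) on D(Y)={2,3,4} D(Z)={1,2,3}: no change
Constraint 3 (X < Z) on D(X)={3,5} D(Z)={1,2,3}: X {3,5}->{}; Z {1,2,3}->{}
So after all 3 constraints: D(X) = {}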